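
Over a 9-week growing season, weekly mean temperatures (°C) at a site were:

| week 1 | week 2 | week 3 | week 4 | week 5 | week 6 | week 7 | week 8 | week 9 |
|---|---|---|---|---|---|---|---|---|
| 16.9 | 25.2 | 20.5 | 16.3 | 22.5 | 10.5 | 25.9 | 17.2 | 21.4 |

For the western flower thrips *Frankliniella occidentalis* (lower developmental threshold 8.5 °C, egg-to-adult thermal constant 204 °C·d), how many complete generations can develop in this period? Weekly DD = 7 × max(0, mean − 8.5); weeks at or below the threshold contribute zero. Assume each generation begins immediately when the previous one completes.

3 generations

Weekly DD (7 × max(0, T̄ − 8.5)): 58.8, 116.9, 84.0, 54.6, 98.0, 14.0, 121.8, 60.9, 90.3.
Season total = 699.3 DD.
Complete generations = ⌊699.3 / 204⌋ = 3.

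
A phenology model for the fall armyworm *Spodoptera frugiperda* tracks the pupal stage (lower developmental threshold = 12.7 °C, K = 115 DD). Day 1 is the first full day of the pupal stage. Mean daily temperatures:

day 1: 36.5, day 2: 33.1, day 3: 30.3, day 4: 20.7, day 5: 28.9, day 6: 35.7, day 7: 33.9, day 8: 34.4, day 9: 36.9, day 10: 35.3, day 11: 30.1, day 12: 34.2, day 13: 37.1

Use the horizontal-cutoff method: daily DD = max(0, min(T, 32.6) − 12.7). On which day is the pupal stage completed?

Daily DD above 12.7 °C (capped at 19.9): 19.9, 19.9, 17.6, 8.0, 16.2, 19.9, 19.9, 19.9, 19.9, 19.9, 17.4, 19.9, 19.9.
Cumulative: 19.9, 39.8, 57.4, 65.4, 81.6, 101.5, 121.4, 141.3, 161.2, 181.1, 198.5, 218.4, 238.3.
The total first reaches 115 DD on day 7.

day 7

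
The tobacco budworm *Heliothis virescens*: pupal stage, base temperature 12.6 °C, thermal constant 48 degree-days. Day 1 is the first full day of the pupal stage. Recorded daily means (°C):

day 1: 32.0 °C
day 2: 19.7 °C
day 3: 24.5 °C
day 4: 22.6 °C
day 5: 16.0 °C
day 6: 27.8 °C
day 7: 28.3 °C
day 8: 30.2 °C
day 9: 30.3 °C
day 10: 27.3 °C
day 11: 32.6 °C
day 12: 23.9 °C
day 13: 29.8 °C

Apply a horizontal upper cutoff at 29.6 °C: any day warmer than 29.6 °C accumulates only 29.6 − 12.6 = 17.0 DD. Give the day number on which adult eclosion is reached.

day 5

Daily DD above 12.6 °C (capped at 17.0): 17.0, 7.1, 11.9, 10.0, 3.4, 15.2, 15.7, 17.0, 17.0, 14.7, 17.0, 11.3, 17.0.
Cumulative: 17.0, 24.1, 36.0, 46.0, 49.4, 64.6, 80.3, 97.3, 114.3, 129.0, 146.0, 157.3, 174.3.
The total first reaches 48 DD on day 5.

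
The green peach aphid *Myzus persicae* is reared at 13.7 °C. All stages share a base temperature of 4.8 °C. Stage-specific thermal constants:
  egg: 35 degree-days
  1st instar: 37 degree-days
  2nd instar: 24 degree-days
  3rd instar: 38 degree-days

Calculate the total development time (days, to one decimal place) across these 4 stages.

15.1 days

Daily accumulation at 13.7 °C = 13.7 − 4.8 = 8.9 DD/day.
Total K = 35 + 37 + 24 + 38 = 134 DD.
Total duration = 134 / 8.9 = 15.056 ≈ 15.1 days.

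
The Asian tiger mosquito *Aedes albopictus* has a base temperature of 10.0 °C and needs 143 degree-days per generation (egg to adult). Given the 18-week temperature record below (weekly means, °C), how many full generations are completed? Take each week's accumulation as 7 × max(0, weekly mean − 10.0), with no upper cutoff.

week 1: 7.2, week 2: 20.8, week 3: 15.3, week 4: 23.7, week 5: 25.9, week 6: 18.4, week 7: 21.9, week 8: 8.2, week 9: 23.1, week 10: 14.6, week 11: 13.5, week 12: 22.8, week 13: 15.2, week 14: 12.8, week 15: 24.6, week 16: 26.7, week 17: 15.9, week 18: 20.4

Weekly DD (7 × max(0, T̄ − 10.0)): 0.0, 75.6, 37.1, 95.9, 111.3, 58.8, 83.3, 0.0, 91.7, 32.2, 24.5, 89.6, 36.4, 19.6, 102.2, 116.9, 41.3, 72.8.
Season total = 1089.2 DD.
Complete generations = ⌊1089.2 / 143⌋ = 7.

7 generations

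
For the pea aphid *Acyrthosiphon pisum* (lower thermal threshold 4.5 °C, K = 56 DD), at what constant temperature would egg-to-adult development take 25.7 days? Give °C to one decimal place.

6.7 °C

Required daily accumulation = 56 / 25.7 = 2.179 DD/day.
T = T_base + 2.179 = 4.5 + 2.179 = 6.679 ≈ 6.7 °C.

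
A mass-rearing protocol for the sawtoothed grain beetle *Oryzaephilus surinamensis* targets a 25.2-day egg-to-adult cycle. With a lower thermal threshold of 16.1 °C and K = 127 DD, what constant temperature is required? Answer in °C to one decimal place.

Required daily accumulation = 127 / 25.2 = 5.040 DD/day.
T = T_base + 5.040 = 16.1 + 5.040 = 21.140 ≈ 21.1 °C.

21.1 °C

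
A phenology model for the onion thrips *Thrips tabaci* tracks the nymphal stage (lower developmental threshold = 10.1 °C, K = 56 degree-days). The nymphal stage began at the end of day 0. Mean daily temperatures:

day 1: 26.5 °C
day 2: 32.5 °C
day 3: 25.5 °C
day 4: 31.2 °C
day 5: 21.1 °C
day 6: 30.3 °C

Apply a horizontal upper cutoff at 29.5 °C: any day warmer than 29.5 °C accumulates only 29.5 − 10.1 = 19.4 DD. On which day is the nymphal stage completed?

day 4

Daily DD above 10.1 °C (capped at 19.4): 16.4, 19.4, 15.4, 19.4, 11.0, 19.4.
Cumulative: 16.4, 35.8, 51.2, 70.6, 81.6, 101.0.
The total first reaches 56 DD on day 4.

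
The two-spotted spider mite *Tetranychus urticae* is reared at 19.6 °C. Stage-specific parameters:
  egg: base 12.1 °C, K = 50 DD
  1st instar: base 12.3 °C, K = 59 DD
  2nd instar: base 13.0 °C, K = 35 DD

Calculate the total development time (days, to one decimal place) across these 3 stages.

20.1 days

egg: 50 / (19.6 − 12.1) = 50 / 7.5 = 6.667 d.
1st instar: 59 / (19.6 − 12.3) = 59 / 7.3 = 8.082 d.
2nd instar: 35 / (19.6 − 13.0) = 35 / 6.6 = 5.303 d.
Sum = 20.052 ≈ 20.1 days.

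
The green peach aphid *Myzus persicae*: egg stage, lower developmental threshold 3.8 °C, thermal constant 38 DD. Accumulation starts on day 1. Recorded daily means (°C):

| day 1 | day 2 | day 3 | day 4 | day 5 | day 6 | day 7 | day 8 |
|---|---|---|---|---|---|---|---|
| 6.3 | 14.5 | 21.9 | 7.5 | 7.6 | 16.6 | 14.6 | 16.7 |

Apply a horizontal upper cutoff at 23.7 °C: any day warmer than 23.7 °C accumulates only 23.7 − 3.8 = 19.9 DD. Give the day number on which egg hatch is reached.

Daily DD above 3.8 °C (capped at 19.9): 2.5, 10.7, 18.1, 3.7, 3.8, 12.8, 10.8, 12.9.
Cumulative: 2.5, 13.2, 31.3, 35.0, 38.8, 51.6, 62.4, 75.3.
The total first reaches 38 DD on day 5.

day 5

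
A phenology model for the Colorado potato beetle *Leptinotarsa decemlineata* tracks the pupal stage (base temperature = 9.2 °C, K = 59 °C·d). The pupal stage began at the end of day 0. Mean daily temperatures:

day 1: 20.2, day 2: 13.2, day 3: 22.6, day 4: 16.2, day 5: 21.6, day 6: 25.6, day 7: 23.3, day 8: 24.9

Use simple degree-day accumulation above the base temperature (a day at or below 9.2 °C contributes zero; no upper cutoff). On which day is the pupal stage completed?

day 6

Daily DD above 9.2 °C: 11.0, 4.0, 13.4, 7.0, 12.4, 16.4, 14.1, 15.7.
Cumulative: 11.0, 15.0, 28.4, 35.4, 47.8, 64.2, 78.3, 94.0.
The total first reaches 59 DD on day 6.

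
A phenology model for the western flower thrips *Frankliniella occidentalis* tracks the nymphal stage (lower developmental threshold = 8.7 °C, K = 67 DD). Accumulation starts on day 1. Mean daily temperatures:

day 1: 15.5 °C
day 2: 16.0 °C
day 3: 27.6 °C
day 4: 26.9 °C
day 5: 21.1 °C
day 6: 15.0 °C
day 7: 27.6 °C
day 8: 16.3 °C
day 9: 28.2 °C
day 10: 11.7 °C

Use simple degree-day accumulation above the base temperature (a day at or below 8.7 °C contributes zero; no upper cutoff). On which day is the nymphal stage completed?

Daily DD above 8.7 °C: 6.8, 7.3, 18.9, 18.2, 12.4, 6.3, 18.9, 7.6, 19.5, 3.0.
Cumulative: 6.8, 14.1, 33.0, 51.2, 63.6, 69.9, 88.8, 96.4, 115.9, 118.9.
The total first reaches 67 DD on day 6.

day 6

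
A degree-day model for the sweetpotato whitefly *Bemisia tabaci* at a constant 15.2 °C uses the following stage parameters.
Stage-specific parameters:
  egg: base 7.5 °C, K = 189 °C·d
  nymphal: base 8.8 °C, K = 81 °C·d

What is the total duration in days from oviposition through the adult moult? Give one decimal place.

37.2 days

egg: 189 / (15.2 − 7.5) = 189 / 7.7 = 24.545 d.
nymphal: 81 / (15.2 − 8.8) = 81 / 6.4 = 12.656 d.
Sum = 37.202 ≈ 37.2 days.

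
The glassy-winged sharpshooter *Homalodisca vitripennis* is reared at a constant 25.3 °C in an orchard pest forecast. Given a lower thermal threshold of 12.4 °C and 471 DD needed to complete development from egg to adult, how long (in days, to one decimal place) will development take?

36.5 days

Daily accumulation = 25.3 − 12.4 = 12.9 DD/day.
Duration = 471 / 12.9 = 36.512 ≈ 36.5 days.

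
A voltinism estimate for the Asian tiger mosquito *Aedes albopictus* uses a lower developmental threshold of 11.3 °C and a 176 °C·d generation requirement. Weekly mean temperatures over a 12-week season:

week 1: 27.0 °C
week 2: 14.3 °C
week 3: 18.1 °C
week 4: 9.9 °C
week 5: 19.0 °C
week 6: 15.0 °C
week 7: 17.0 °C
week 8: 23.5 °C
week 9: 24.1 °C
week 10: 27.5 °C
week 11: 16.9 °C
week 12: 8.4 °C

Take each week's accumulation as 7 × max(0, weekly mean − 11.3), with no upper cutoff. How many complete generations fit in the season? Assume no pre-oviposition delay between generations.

3 generations

Weekly DD (7 × max(0, T̄ − 11.3)): 109.9, 21.0, 47.6, 0.0, 53.9, 25.9, 39.9, 85.4, 89.6, 113.4, 39.2, 0.0.
Season total = 625.8 DD.
Complete generations = ⌊625.8 / 176⌋ = 3.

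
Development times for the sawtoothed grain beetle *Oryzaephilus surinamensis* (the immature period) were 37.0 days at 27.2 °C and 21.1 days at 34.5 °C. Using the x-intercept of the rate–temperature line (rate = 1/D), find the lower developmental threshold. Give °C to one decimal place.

17.5 °C

Equal thermal constants: D₁(T₁ − T_b) = D₂(T₂ − T_b).
37.0·(27.2 − T_b) = 21.1·(34.5 − T_b)
T_b = (37.0·27.2 − 21.1·34.5) / (37.0 − 21.1) = 278.45 / 15.9 = 17.513 °C ≈ 17.5 °C.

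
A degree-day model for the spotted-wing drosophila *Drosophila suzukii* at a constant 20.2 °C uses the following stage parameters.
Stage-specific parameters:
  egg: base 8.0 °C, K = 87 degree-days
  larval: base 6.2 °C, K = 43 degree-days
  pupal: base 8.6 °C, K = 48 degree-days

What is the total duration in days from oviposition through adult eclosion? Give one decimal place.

14.3 days

egg: 87 / (20.2 − 8.0) = 87 / 12.2 = 7.131 d.
larval: 43 / (20.2 − 6.2) = 43 / 14.0 = 3.071 d.
pupal: 48 / (20.2 − 8.6) = 48 / 11.6 = 4.138 d.
Sum = 14.341 ≈ 14.3 days.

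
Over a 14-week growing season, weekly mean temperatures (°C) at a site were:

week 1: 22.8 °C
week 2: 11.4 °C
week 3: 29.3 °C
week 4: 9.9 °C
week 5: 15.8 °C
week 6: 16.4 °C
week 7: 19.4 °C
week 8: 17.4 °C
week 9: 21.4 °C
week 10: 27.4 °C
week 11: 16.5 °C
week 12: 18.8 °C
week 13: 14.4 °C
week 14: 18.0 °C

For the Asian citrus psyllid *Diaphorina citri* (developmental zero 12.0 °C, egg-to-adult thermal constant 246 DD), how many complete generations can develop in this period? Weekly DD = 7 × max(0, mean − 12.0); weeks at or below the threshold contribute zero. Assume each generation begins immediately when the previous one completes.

Weekly DD (7 × max(0, T̄ − 12.0)): 75.6, 0.0, 121.1, 0.0, 26.6, 30.8, 51.8, 37.8, 65.8, 107.8, 31.5, 47.6, 16.8, 42.0.
Season total = 655.2 DD.
Complete generations = ⌊655.2 / 246⌋ = 2.

2 generations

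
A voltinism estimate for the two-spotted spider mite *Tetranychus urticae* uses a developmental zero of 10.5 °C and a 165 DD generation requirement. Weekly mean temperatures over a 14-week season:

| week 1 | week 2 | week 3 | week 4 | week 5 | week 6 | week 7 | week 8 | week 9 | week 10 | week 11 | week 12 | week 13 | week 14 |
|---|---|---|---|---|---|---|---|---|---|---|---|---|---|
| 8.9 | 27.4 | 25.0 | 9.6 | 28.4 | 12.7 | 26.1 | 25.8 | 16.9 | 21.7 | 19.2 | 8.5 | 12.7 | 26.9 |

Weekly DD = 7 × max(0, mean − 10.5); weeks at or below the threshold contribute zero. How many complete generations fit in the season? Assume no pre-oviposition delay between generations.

Weekly DD (7 × max(0, T̄ − 10.5)): 0.0, 118.3, 101.5, 0.0, 125.3, 15.4, 109.2, 107.1, 44.8, 78.4, 60.9, 0.0, 15.4, 114.8.
Season total = 891.1 DD.
Complete generations = ⌊891.1 / 165⌋ = 5.

5 generations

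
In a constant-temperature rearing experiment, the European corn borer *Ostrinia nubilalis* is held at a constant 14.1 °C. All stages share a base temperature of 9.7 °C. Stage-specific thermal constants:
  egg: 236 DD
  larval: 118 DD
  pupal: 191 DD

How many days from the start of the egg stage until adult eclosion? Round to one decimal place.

Daily accumulation at 14.1 °C = 14.1 − 9.7 = 4.4 DD/day.
Total K = 236 + 118 + 191 = 545 DD.
Total duration = 545 / 4.4 = 123.864 ≈ 123.9 days.

123.9 days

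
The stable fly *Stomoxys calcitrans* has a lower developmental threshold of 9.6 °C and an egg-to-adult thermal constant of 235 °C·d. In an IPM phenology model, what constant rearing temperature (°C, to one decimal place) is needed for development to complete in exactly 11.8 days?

29.5 °C

Required daily accumulation = 235 / 11.8 = 19.915 DD/day.
T = T_base + 19.915 = 9.6 + 19.915 = 29.515 ≈ 29.5 °C.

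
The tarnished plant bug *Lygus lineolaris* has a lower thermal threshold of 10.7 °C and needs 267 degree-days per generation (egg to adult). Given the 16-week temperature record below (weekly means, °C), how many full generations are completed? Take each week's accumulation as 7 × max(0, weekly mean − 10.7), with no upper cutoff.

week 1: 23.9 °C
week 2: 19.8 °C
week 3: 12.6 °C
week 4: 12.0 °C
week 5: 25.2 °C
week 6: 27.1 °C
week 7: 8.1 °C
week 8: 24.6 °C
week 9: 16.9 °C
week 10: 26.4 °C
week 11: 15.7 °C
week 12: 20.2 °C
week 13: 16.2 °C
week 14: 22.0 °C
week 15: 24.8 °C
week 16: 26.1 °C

Weekly DD (7 × max(0, T̄ − 10.7)): 92.4, 63.7, 13.3, 9.1, 101.5, 114.8, 0.0, 97.3, 43.4, 109.9, 35.0, 66.5, 38.5, 79.1, 98.7, 107.8.
Season total = 1071.0 DD.
Complete generations = ⌊1071.0 / 267⌋ = 4.

4 generations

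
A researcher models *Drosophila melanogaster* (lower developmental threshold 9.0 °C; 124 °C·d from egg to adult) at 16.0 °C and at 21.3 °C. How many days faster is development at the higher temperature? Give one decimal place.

At 16.0 °C: 124 / (16.0 − 9.0) = 124 / 7.0 = 17.714 d.
At 21.3 °C: 124 / (21.3 − 9.0) = 124 / 12.3 = 10.081 d.
Difference = |17.714 − 10.081| = 7.633 ≈ 7.6 days.

7.6 days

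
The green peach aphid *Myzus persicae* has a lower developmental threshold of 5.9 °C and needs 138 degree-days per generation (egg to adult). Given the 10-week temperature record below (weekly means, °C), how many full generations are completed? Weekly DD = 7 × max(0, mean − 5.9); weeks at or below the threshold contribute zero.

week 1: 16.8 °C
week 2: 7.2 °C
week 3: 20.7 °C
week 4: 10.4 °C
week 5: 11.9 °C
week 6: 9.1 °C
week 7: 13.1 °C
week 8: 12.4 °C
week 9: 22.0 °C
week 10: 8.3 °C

Weekly DD (7 × max(0, T̄ − 5.9)): 76.3, 9.1, 103.6, 31.5, 42.0, 22.4, 50.4, 45.5, 112.7, 16.8.
Season total = 510.3 DD.
Complete generations = ⌊510.3 / 138⌋ = 3.

3 generations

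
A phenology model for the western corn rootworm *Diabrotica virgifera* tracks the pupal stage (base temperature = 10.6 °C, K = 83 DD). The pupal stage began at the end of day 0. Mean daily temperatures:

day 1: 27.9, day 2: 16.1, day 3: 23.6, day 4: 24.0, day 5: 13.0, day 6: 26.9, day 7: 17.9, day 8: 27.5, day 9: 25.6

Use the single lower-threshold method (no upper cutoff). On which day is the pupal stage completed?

day 8

Daily DD above 10.6 °C: 17.3, 5.5, 13.0, 13.4, 2.4, 16.3, 7.3, 16.9, 15.0.
Cumulative: 17.3, 22.8, 35.8, 49.2, 51.6, 67.9, 75.2, 92.1, 107.1.
The total first reaches 83 DD on day 8.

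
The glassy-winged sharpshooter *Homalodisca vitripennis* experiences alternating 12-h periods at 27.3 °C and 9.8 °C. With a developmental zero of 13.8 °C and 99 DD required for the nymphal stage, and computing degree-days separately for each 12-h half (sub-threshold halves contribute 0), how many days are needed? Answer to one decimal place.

Day half: max(0, 27.3 − 13.8) × 0.5 = 13.5 × 0.5 = 6.75 DD.
Night half: max(0, 9.8 − 13.8) × 0.5 = 0.0 × 0.5 = 0.00 DD.
Per 24 h: 6.75 DD/day.
Duration = 99 / 6.75 = 14.667 ≈ 14.7 days.

14.7 days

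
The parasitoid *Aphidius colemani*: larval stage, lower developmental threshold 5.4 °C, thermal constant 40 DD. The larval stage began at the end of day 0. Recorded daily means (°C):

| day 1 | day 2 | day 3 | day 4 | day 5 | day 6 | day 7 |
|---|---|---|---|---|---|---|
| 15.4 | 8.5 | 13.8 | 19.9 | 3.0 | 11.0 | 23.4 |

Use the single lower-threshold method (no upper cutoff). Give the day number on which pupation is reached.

day 6

Daily DD above 5.4 °C: 10.0, 3.1, 8.4, 14.5, 0.0, 5.6, 18.0.
Cumulative: 10.0, 13.1, 21.5, 36.0, 36.0, 41.6, 59.6.
The total first reaches 40 DD on day 6.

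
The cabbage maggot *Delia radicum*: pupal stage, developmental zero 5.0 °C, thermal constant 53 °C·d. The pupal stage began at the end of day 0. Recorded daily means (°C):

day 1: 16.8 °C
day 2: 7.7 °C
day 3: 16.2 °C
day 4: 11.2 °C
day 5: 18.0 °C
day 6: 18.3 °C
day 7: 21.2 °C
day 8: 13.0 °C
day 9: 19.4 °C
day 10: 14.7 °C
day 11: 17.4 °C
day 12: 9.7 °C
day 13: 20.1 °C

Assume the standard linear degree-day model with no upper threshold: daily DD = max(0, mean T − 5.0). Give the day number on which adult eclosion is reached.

Daily DD above 5.0 °C: 11.8, 2.7, 11.2, 6.2, 13.0, 13.3, 16.2, 8.0, 14.4, 9.7, 12.4, 4.7, 15.1.
Cumulative: 11.8, 14.5, 25.7, 31.9, 44.9, 58.2, 74.4, 82.4, 96.8, 106.5, 118.9, 123.6, 138.7.
The total first reaches 53 DD on day 6.

day 6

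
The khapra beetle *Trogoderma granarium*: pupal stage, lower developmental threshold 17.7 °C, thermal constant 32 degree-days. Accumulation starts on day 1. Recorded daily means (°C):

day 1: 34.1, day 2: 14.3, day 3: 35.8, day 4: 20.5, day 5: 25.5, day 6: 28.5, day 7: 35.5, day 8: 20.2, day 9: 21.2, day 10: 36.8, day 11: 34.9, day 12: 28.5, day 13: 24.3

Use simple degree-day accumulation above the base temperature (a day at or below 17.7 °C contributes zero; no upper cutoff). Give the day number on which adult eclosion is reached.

Daily DD above 17.7 °C: 16.4, 0.0, 18.1, 2.8, 7.8, 10.8, 17.8, 2.5, 3.5, 19.1, 17.2, 10.8, 6.6.
Cumulative: 16.4, 16.4, 34.5, 37.3, 45.1, 55.9, 73.7, 76.2, 79.7, 98.8, 116.0, 126.8, 133.4.
The total first reaches 32 DD on day 3.

day 3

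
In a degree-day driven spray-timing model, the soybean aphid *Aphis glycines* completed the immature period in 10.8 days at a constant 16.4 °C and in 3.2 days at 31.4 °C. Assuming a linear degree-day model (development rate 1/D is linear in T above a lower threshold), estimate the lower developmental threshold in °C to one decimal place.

10.1 °C

Equal thermal constants: D₁(T₁ − T_b) = D₂(T₂ − T_b).
10.8·(16.4 − T_b) = 3.2·(31.4 − T_b)
T_b = (10.8·16.4 − 3.2·31.4) / (10.8 − 3.2) = 76.64 / 7.6 = 10.084 °C ≈ 10.1 °C.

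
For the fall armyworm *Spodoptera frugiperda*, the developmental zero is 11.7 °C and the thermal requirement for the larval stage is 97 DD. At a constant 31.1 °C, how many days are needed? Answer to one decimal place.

5.0 days

Daily accumulation = 31.1 − 11.7 = 19.4 DD/day.
Duration = 97 / 19.4 = 5.000 ≈ 5.0 days.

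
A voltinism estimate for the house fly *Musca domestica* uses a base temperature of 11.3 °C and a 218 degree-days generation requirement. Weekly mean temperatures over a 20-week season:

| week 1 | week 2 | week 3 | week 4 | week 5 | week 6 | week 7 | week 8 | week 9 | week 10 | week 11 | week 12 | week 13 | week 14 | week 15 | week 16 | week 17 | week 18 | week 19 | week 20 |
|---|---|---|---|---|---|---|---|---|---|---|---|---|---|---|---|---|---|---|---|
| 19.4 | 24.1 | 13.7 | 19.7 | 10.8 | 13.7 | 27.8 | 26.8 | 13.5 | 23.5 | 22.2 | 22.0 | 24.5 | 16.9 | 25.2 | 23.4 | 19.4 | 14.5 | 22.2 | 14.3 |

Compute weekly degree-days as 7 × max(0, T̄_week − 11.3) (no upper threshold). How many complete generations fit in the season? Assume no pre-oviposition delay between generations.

5 generations

Weekly DD (7 × max(0, T̄ − 11.3)): 56.7, 89.6, 16.8, 58.8, 0.0, 16.8, 115.5, 108.5, 15.4, 85.4, 76.3, 74.9, 92.4, 39.2, 97.3, 84.7, 56.7, 22.4, 76.3, 21.0.
Season total = 1204.7 DD.
Complete generations = ⌊1204.7 / 218⌋ = 5.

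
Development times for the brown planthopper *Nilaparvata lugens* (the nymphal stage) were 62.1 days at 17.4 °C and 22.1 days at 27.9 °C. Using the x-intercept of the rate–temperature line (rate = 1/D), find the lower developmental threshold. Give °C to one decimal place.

Equal thermal constants: D₁(T₁ − T_b) = D₂(T₂ − T_b).
62.1·(17.4 − T_b) = 22.1·(27.9 − T_b)
T_b = (62.1·17.4 − 22.1·27.9) / (62.1 − 22.1) = 463.95 / 40.0 = 11.599 °C ≈ 11.6 °C.

11.6 °C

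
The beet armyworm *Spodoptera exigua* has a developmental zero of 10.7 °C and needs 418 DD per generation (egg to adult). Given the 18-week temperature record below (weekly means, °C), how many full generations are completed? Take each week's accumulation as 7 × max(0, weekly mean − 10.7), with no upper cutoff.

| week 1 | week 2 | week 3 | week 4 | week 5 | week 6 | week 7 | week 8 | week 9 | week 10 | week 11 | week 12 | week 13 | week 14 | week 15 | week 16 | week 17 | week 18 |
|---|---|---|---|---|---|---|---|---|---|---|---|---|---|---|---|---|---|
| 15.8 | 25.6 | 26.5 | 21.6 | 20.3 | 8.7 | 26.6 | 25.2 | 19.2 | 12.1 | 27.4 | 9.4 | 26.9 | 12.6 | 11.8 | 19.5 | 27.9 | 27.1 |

2 generations

Weekly DD (7 × max(0, T̄ − 10.7)): 35.7, 104.3, 110.6, 76.3, 67.2, 0.0, 111.3, 101.5, 59.5, 9.8, 116.9, 0.0, 113.4, 13.3, 7.7, 61.6, 120.4, 114.8.
Season total = 1224.3 DD.
Complete generations = ⌊1224.3 / 418⌋ = 2.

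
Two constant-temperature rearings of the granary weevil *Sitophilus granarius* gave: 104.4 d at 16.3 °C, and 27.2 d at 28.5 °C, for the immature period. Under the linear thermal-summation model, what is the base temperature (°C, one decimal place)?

Equal thermal constants: D₁(T₁ − T_b) = D₂(T₂ − T_b).
104.4·(16.3 − T_b) = 27.2·(28.5 − T_b)
T_b = (104.4·16.3 − 27.2·28.5) / (104.4 − 27.2) = 926.52 / 77.2 = 12.002 °C ≈ 12.0 °C.

12.0 °C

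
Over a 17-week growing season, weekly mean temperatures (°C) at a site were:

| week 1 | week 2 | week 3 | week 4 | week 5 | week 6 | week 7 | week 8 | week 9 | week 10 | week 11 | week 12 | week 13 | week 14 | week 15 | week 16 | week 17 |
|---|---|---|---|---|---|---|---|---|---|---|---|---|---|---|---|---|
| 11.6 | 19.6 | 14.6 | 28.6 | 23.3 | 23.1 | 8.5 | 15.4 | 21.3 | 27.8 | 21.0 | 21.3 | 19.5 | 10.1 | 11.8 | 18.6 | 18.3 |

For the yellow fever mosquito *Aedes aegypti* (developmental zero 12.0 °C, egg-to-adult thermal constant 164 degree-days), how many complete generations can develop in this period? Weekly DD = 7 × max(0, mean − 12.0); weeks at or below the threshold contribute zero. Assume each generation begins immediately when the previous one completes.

4 generations

Weekly DD (7 × max(0, T̄ − 12.0)): 0.0, 53.2, 18.2, 116.2, 79.1, 77.7, 0.0, 23.8, 65.1, 110.6, 63.0, 65.1, 52.5, 0.0, 0.0, 46.2, 44.1.
Season total = 814.8 DD.
Complete generations = ⌊814.8 / 164⌋ = 4.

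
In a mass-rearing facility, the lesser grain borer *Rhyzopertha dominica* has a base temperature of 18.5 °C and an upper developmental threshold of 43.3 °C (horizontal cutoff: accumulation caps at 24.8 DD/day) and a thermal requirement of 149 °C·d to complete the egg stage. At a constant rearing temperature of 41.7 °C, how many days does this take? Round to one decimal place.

6.4 days

Daily accumulation = 41.7 − 18.5 = 23.2 DD/day.
Duration = 149 / 23.2 = 6.422 ≈ 6.4 days.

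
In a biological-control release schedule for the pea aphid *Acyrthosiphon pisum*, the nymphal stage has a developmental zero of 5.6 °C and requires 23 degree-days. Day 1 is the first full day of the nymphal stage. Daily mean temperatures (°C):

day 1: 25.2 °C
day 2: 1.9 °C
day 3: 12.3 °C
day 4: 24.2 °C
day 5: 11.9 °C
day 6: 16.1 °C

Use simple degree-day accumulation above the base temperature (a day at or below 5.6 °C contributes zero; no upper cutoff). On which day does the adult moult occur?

Daily DD above 5.6 °C: 19.6, 0.0, 6.7, 18.6, 6.3, 10.5.
Cumulative: 19.6, 19.6, 26.3, 44.9, 51.2, 61.7.
The total first reaches 23 DD on day 3.

day 3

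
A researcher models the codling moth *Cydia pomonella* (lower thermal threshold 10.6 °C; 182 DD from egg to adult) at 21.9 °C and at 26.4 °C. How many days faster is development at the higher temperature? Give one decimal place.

4.6 days

At 21.9 °C: 182 / (21.9 − 10.6) = 182 / 11.3 = 16.106 d.
At 26.4 °C: 182 / (26.4 − 10.6) = 182 / 15.8 = 11.519 d.
Difference = |16.106 − 11.519| = 4.587 ≈ 4.6 days.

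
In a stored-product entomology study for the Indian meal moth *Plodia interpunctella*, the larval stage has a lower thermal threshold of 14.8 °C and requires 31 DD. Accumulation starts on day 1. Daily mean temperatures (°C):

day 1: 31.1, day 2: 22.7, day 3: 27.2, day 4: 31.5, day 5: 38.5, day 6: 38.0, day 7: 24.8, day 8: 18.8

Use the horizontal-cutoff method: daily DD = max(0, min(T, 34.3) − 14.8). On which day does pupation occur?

day 3

Daily DD above 14.8 °C (capped at 19.5): 16.3, 7.9, 12.4, 16.7, 19.5, 19.5, 10.0, 4.0.
Cumulative: 16.3, 24.2, 36.6, 53.3, 72.8, 92.3, 102.3, 106.3.
The total first reaches 31 DD on day 3.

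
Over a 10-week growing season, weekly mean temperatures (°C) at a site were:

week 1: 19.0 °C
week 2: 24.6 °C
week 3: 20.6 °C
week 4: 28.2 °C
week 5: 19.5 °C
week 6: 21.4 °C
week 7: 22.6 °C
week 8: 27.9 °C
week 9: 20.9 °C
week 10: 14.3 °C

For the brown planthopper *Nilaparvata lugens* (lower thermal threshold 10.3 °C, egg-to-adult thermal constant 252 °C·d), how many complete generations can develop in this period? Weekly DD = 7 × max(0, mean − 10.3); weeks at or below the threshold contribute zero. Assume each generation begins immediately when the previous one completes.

Weekly DD (7 × max(0, T̄ − 10.3)): 60.9, 100.1, 72.1, 125.3, 64.4, 77.7, 86.1, 123.2, 74.2, 28.0.
Season total = 812.0 DD.
Complete generations = ⌊812.0 / 252⌋ = 3.

3 generations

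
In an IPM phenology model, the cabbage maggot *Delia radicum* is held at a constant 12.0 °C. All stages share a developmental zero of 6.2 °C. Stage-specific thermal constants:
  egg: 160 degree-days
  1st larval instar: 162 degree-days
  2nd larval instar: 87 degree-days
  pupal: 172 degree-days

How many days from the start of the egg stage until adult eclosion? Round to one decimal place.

Daily accumulation at 12.0 °C = 12.0 − 6.2 = 5.8 DD/day.
Total K = 160 + 162 + 87 + 172 = 581 DD.
Total duration = 581 / 5.8 = 100.172 ≈ 100.2 days.

100.2 days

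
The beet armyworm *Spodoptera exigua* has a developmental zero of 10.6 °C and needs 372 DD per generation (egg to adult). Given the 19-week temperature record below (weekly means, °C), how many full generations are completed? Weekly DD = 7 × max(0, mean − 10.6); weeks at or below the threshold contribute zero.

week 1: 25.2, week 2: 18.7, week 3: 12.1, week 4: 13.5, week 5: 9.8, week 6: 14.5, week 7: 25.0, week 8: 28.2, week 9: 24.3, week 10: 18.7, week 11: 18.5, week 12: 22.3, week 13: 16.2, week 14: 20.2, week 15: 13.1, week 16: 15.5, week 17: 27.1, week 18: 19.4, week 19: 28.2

Weekly DD (7 × max(0, T̄ − 10.6)): 102.2, 56.7, 10.5, 20.3, 0.0, 27.3, 100.8, 123.2, 95.9, 56.7, 55.3, 81.9, 39.2, 67.2, 17.5, 34.3, 115.5, 61.6, 123.2.
Season total = 1189.3 DD.
Complete generations = ⌊1189.3 / 372⌋ = 3.

3 generations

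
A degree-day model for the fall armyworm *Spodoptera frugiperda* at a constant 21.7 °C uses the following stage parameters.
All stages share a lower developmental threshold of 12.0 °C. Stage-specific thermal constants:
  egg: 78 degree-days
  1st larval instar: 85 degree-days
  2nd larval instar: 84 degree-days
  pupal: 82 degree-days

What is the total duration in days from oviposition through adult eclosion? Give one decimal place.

33.9 days

Daily accumulation at 21.7 °C = 21.7 − 12.0 = 9.7 DD/day.
Total K = 78 + 85 + 84 + 82 = 329 DD.
Total duration = 329 / 9.7 = 33.918 ≈ 33.9 days.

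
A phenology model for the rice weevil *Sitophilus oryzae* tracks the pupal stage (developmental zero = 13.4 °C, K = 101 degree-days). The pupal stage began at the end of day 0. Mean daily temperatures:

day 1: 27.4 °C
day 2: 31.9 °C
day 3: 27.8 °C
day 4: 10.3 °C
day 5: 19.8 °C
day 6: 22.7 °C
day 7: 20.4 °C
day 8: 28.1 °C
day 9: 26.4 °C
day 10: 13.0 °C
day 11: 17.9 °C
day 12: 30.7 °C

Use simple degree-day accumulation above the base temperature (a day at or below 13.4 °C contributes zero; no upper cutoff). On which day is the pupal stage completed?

Daily DD above 13.4 °C: 14.0, 18.5, 14.4, 0.0, 6.4, 9.3, 7.0, 14.7, 13.0, 0.0, 4.5, 17.3.
Cumulative: 14.0, 32.5, 46.9, 46.9, 53.3, 62.6, 69.6, 84.3, 97.3, 97.3, 101.8, 119.1.
The total first reaches 101 DD on day 11.

day 11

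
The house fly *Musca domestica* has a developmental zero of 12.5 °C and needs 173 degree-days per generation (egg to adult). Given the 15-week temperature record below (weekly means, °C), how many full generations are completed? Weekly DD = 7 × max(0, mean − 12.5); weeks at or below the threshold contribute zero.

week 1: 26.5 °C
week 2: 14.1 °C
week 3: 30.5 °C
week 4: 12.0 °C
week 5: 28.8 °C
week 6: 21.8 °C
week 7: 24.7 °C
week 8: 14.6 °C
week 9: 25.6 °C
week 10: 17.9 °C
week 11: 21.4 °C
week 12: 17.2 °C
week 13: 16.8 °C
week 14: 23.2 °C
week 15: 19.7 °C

5 generations

Weekly DD (7 × max(0, T̄ − 12.5)): 98.0, 11.2, 126.0, 0.0, 114.1, 65.1, 85.4, 14.7, 91.7, 37.8, 62.3, 32.9, 30.1, 74.9, 50.4.
Season total = 894.6 DD.
Complete generations = ⌊894.6 / 173⌋ = 5.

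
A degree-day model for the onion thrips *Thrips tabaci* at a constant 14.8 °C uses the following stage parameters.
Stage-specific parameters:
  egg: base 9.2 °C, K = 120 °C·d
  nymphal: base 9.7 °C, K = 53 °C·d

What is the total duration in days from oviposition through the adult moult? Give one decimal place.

egg: 120 / (14.8 − 9.2) = 120 / 5.6 = 21.429 d.
nymphal: 53 / (14.8 − 9.7) = 53 / 5.1 = 10.392 d.
Sum = 31.821 ≈ 31.8 days.

31.8 days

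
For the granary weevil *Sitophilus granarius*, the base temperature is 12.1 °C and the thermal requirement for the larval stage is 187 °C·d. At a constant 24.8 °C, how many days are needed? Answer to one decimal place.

14.7 days

Daily accumulation = 24.8 − 12.1 = 12.7 DD/day.
Duration = 187 / 12.7 = 14.724 ≈ 14.7 days.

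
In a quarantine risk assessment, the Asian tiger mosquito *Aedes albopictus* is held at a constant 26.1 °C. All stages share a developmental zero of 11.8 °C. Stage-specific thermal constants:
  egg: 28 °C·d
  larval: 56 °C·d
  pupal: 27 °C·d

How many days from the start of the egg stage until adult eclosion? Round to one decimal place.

Daily accumulation at 26.1 °C = 26.1 − 11.8 = 14.3 DD/day.
Total K = 28 + 56 + 27 = 111 DD.
Total duration = 111 / 14.3 = 7.762 ≈ 7.8 days.

7.8 days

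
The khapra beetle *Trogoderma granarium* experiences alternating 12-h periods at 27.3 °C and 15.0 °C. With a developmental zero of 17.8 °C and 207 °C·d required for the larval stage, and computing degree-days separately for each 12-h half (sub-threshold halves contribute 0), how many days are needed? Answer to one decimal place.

43.6 days

Day half: max(0, 27.3 − 17.8) × 0.5 = 9.5 × 0.5 = 4.75 DD.
Night half: max(0, 15.0 − 17.8) × 0.5 = 0.0 × 0.5 = 0.00 DD.
Per 24 h: 4.75 DD/day.
Duration = 207 / 4.75 = 43.579 ≈ 43.6 days.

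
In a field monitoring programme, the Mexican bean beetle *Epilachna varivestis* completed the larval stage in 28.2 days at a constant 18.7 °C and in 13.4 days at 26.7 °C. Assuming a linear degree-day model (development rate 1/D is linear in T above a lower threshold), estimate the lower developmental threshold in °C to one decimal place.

11.5 °C

Linear rate model ⇒ the product D·(T − T_b) is constant across temperatures.
28.2·(18.7 − T_b) = 13.4·(26.7 − T_b)
T_b = (28.2·18.7 − 13.4·26.7) / (28.2 − 13.4) = 169.56 / 14.8 = 11.457 °C ≈ 11.5 °C.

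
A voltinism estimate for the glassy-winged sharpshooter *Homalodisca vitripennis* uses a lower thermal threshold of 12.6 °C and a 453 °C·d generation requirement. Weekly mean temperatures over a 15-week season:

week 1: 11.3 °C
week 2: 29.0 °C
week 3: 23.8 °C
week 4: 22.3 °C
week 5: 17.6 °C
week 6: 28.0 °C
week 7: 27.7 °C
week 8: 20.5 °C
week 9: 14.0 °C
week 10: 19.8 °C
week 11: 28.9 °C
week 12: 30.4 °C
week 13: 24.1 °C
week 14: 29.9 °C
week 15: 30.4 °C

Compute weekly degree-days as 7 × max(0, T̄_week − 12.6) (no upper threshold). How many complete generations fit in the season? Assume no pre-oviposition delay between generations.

Weekly DD (7 × max(0, T̄ − 12.6)): 0.0, 114.8, 78.4, 67.9, 35.0, 107.8, 105.7, 55.3, 9.8, 50.4, 114.1, 124.6, 80.5, 121.1, 124.6.
Season total = 1190.0 DD.
Complete generations = ⌊1190.0 / 453⌋ = 2.

2 generations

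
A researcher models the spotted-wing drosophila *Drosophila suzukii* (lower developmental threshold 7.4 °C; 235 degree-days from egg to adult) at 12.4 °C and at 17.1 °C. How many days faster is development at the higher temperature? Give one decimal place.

At 12.4 °C: 235 / (12.4 − 7.4) = 235 / 5.0 = 47.000 d.
At 17.1 °C: 235 / (17.1 − 7.4) = 235 / 9.7 = 24.227 d.
Difference = |47.000 − 24.227| = 22.773 ≈ 22.8 days.

22.8 days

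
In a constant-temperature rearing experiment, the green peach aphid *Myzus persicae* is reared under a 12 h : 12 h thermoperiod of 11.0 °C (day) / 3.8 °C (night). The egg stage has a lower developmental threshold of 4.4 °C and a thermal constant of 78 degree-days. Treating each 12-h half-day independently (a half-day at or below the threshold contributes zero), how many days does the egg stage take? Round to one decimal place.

23.6 days

Day half: max(0, 11.0 − 4.4) × 0.5 = 6.6 × 0.5 = 3.30 DD.
Night half: max(0, 3.8 − 4.4) × 0.5 = 0.0 × 0.5 = 0.00 DD.
Per 24 h: 3.30 DD/day.
Duration = 78 / 3.30 = 23.636 ≈ 23.6 days.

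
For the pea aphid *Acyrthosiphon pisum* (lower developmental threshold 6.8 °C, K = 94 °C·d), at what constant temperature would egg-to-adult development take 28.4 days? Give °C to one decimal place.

Required daily accumulation = 94 / 28.4 = 3.310 DD/day.
T = T_base + 3.310 = 6.8 + 3.310 = 10.110 ≈ 10.1 °C.

10.1 °C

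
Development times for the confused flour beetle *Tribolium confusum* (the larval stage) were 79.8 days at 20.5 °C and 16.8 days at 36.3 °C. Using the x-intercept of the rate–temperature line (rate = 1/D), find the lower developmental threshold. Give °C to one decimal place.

Under the model K = D·(T − T_b), so D₁·(T₁ − T_b) = D₂·(T₂ − T_b).
79.8·(20.5 − T_b) = 16.8·(36.3 − T_b)
T_b = (79.8·20.5 − 16.8·36.3) / (79.8 − 16.8) = 1026.06 / 63.0 = 16.287 °C ≈ 16.3 °C.

16.3 °C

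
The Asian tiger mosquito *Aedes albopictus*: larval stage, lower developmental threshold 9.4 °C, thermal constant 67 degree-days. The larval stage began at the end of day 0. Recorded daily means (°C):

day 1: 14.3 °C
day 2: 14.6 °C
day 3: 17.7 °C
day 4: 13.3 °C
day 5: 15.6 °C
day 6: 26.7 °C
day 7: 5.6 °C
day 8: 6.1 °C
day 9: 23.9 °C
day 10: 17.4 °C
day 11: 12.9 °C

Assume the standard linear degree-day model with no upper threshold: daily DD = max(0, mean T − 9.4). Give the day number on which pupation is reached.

Daily DD above 9.4 °C: 4.9, 5.2, 8.3, 3.9, 6.2, 17.3, 0.0, 0.0, 14.5, 8.0, 3.5.
Cumulative: 4.9, 10.1, 18.4, 22.3, 28.5, 45.8, 45.8, 45.8, 60.3, 68.3, 71.8.
The total first reaches 67 DD on day 10.

day 10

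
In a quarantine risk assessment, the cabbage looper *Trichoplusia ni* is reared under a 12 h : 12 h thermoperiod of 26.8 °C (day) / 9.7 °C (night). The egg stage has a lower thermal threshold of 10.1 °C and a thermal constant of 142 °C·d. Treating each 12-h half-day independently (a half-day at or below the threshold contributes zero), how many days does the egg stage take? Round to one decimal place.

17.0 days

Day half: max(0, 26.8 − 10.1) × 0.5 = 16.7 × 0.5 = 8.35 DD.
Night half: max(0, 9.7 − 10.1) × 0.5 = 0.0 × 0.5 = 0.00 DD.
Per 24 h: 8.35 DD/day.
Duration = 142 / 8.35 = 17.006 ≈ 17.0 days.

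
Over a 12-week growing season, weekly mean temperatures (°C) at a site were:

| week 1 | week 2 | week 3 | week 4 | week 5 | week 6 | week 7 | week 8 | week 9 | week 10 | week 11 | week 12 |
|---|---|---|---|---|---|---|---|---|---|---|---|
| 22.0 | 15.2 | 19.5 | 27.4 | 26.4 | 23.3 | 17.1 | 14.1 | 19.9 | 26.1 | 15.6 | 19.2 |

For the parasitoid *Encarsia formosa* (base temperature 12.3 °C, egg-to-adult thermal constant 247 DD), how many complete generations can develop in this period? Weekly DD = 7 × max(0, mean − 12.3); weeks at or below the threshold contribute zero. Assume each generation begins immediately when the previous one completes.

2 generations

Weekly DD (7 × max(0, T̄ − 12.3)): 67.9, 20.3, 50.4, 105.7, 98.7, 77.0, 33.6, 12.6, 53.2, 96.6, 23.1, 48.3.
Season total = 687.4 DD.
Complete generations = ⌊687.4 / 247⌋ = 2.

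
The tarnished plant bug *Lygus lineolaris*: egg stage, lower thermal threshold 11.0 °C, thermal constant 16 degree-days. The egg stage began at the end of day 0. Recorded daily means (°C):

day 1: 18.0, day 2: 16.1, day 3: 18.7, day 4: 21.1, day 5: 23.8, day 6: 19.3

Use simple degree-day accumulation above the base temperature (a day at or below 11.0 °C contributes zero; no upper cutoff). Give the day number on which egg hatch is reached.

day 3

Daily DD above 11.0 °C: 7.0, 5.1, 7.7, 10.1, 12.8, 8.3.
Cumulative: 7.0, 12.1, 19.8, 29.9, 42.7, 51.0.
The total first reaches 16 DD on day 3.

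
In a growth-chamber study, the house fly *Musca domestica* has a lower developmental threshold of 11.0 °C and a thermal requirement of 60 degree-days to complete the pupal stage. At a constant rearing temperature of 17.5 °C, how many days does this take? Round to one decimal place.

9.2 days

Daily accumulation = 17.5 − 11.0 = 6.5 DD/day.
Duration = 60 / 6.5 = 9.231 ≈ 9.2 days.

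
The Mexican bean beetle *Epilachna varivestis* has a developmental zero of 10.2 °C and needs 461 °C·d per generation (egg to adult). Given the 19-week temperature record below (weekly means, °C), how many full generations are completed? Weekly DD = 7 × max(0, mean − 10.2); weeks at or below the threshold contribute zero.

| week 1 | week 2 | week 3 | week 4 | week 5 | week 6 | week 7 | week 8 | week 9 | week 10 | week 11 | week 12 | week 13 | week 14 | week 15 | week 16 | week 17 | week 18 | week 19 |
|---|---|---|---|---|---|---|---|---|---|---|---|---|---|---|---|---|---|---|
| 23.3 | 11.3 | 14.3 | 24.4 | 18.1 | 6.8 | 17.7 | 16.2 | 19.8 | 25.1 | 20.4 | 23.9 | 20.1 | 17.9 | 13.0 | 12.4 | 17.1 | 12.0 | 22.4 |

Weekly DD (7 × max(0, T̄ − 10.2)): 91.7, 7.7, 28.7, 99.4, 55.3, 0.0, 52.5, 42.0, 67.2, 104.3, 71.4, 95.9, 69.3, 53.9, 19.6, 15.4, 48.3, 12.6, 85.4.
Season total = 1020.6 DD.
Complete generations = ⌊1020.6 / 461⌋ = 2.

2 generations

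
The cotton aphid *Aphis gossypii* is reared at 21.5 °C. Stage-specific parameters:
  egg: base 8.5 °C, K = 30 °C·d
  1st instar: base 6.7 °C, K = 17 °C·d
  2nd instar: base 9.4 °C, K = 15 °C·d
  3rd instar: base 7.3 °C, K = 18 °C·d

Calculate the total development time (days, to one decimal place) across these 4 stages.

6.0 days

egg: 30 / (21.5 − 8.5) = 30 / 13.0 = 2.308 d.
1st instar: 17 / (21.5 − 6.7) = 17 / 14.8 = 1.149 d.
2nd instar: 15 / (21.5 − 9.4) = 15 / 12.1 = 1.240 d.
3rd instar: 18 / (21.5 − 7.3) = 18 / 14.2 = 1.268 d.
Sum = 5.964 ≈ 6.0 days.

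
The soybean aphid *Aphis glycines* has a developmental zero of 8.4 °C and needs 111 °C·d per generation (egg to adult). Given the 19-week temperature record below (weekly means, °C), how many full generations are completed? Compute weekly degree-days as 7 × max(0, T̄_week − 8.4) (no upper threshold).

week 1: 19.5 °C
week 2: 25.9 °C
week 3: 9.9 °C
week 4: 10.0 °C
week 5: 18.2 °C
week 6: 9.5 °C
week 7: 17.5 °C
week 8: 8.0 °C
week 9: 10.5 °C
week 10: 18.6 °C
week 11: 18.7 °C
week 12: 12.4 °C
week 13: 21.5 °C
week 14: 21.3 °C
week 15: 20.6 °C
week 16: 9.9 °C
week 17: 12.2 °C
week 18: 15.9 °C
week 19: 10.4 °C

Weekly DD (7 × max(0, T̄ − 8.4)): 77.7, 122.5, 10.5, 11.2, 68.6, 7.7, 63.7, 0.0, 14.7, 71.4, 72.1, 28.0, 91.7, 90.3, 85.4, 10.5, 26.6, 52.5, 14.0.
Season total = 919.1 DD.
Complete generations = ⌊919.1 / 111⌋ = 8.

8 generations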